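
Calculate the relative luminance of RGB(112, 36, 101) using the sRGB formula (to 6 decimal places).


Linearize each channel (sRGB transfer function): c = v/255; c_lin = c/12.92 if c ≤ 0.04045, else ((c+0.055)/1.055)^2.4
  R: 112/255 ≈ 0.439216 > 0.04045 → ((0.439216+0.055)/1.055)^2.4 ≈ 0.162029
  G: 36/255 ≈ 0.141176 > 0.04045 → ((0.141176+0.055)/1.055)^2.4 ≈ 0.017642
  B: 101/255 ≈ 0.396078 > 0.04045 → ((0.396078+0.055)/1.055)^2.4 ≈ 0.130136
R_lin = 0.162029, G_lin = 0.017642, B_lin = 0.130136
L = 0.2126×R + 0.7152×G + 0.0722×B
L = 0.2126×0.162029 + 0.7152×0.017642 + 0.0722×0.130136
L ≈ 0.056461


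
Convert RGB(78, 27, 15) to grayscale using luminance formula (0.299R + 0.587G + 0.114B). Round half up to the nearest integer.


Gray = 0.299×R + 0.587×G + 0.114×B
Gray = 0.299×78 + 0.587×27 + 0.114×15
Gray = 23.322 + 15.849 + 1.710
Gray = 40.881 → round half up → 41
Gray = 41


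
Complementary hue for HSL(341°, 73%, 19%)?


Complement = opposite side of color wheel = hue + 180°
H' = (341 + 180) mod 360 = 161°
S and L unchanged.
= HSL(161°, 73%, 19%)


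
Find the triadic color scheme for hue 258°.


Triadic: equally spaced at 120° intervals
H1 = 258°
H2 = (258 + 120) mod 360 = 18°
H3 = (258 + 240) mod 360 = 138°
Triadic = 258°, 18°, 138°


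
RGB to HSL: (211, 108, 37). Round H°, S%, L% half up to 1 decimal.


Normalize: R'=211/255≈0.8275, G'=108/255≈0.4235, B'=37/255≈0.1451
Max=211/255, Min=37/255, Δ=Max-Min=174/255
L = (Max+Min)/2 = (211+37)/510 = 248/510 = 0.48627… → L = 48.6%
L ≤ 0.5 → S = Δ/(Max+Min) = 174/(211+37) = 174/248 = 0.70161… → S = 70.2%
(the 1/255 factors cancel in S and H, so raw channel differences can be used)
Max is R' → H = 60 × (((G-B)/Δ) mod 6) = 60 × (((108-37)/174) mod 6)
  71/174 = 0.4080…
  H = 60 × 0.4080… = 24.482…° → H = 24.5°
= HSL(24.5°, 70.2%, 48.6%)


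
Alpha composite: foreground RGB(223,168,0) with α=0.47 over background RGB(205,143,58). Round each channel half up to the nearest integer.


C = α×F + (1-α)×B, with 1-α = 0.53
R: 0.47×223 + 0.53×205 = 104.81 + 108.65 = 213.46 → 213
G: 0.47×168 + 0.53×143 = 78.96 + 75.79 = 154.75 → 155
B: 0.47×0 + 0.53×58 = 0.00 + 30.74 = 30.74 → 31
= RGB(213, 155, 31)


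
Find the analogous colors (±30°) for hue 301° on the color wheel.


Base hue: 301°
Left analog: (301 - 30) mod 360 = 271°
Right analog: (301 + 30) mod 360 = 331°
Analogous hues = 271° and 331°


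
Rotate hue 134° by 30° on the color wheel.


New hue = (H + rotation) mod 360
New hue = (134 + 30) mod 360
= 164 mod 360
= 164°


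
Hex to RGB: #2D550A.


2D → 45 (R)
55 → 85 (G)
0A → 10 (B)
= RGB(45, 85, 10)


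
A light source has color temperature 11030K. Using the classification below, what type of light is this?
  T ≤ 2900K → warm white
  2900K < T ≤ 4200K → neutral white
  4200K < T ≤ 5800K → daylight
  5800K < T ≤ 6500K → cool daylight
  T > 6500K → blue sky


Temperature: 11030K
11030K > 6500K → blue sky
Classification: blue sky


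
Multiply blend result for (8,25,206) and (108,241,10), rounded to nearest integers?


Multiply: C = A×B/255, rounded to nearest integer
R: 8×108/255 = 864/255 ≈ 3.388 → 3
G: 25×241/255 = 6025/255 ≈ 23.627 → 24
B: 206×10/255 = 2060/255 ≈ 8.078 → 8
= RGB(3, 24, 8)


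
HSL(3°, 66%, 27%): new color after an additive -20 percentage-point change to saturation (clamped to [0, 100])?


Original S = 66%
Adjustment = -20 percentage points
New S = 66 + (-20) = 46
Clamp to [0, 100] → 46
= HSL(3°, 46%, 27%)


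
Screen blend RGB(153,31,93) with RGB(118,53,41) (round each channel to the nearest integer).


Screen: C = 255 - (255-A)×(255-B)/255, rounded to nearest integer
R: 255 - (255-153)×(255-118)/255 = 255 - 13974/255 ≈ 255 - 54.800 = 200.200 → 200
G: 255 - (255-31)×(255-53)/255 = 255 - 45248/255 ≈ 255 - 177.443 = 77.557 → 78
B: 255 - (255-93)×(255-41)/255 = 255 - 34668/255 ≈ 255 - 135.953 = 119.047 → 119
= RGB(200, 78, 119)


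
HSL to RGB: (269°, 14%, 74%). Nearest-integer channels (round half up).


H=269°, S=0.14, L=0.74
C = (1-|2L-1|)×S = (1-|0.48|)×0.14 = 0.0728
H' = H/60 = 269/60 ≈ 4.4833; X = C×(1-|H' mod 2 - 1|) ≈ 0.0352
m = L - C/2 = 0.74 - 0.0364 = 0.7036
Sector ⌊H'⌋ = 4 → (R',G',B') = (≈0.0352, 0.0, 0.0728)
RGB = ((R'+m)×255, (G'+m)×255, (B'+m)×255) = (188.3906, 179.418, 197.982)
Round half up → RGB(188, 179, 198)


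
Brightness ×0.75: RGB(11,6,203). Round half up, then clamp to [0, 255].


Multiply each channel by 0.75, round half up, clamp to [0, 255]
R: 11×0.75 = 8.25 → round → 8
G: 6×0.75 = 4.5 → round → 5
B: 203×0.75 = 152.25 → round → 152
= RGB(8, 5, 152)


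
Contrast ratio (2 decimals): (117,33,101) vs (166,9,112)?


Linearize each sRGB channel c=v/255: c/12.92 if c ≤ 0.04045 else ((c+0.055)/1.055)^2.4
L = 0.2126×R_lin + 0.7152×G_lin + 0.0722×B_lin
Color 1 (117,33,101):
  R=117: 117/255≈0.4588 > 0.04045 → ((0.4588+0.055)/1.055)^2.4 ≈ 0.17789
  G=33: 33/255≈0.1294 > 0.04045 → ((0.1294+0.055)/1.055)^2.4 ≈ 0.01521
  B=101: 101/255≈0.3961 > 0.04045 → ((0.3961+0.055)/1.055)^2.4 ≈ 0.13014
  L1 = 0.2126×0.17789 + 0.7152×0.01521 + 0.0722×0.13014 ≈ 0.05809
Color 2 (166,9,112):
  R=166: 166/255≈0.6510 > 0.04045 → ((0.6510+0.055)/1.055)^2.4 ≈ 0.38133
  G=9: 9/255≈0.0353 ≤ 0.04045 → 0.0353/12.92 ≈ 0.00273
  B=112: 112/255≈0.4392 > 0.04045 → ((0.4392+0.055)/1.055)^2.4 ≈ 0.16203
  L2 = 0.2126×0.38133 + 0.7152×0.00273 + 0.0722×0.16203 ≈ 0.09472
Lighter = 0.09472, Darker = 0.05809
Ratio = (L_lighter + 0.05) / (L_darker + 0.05)
Ratio = (0.09472 + 0.05) / (0.05809 + 0.05) = 0.14472 / 0.10809 ≈ 1.3389
Ratio ≈ 1.34:1


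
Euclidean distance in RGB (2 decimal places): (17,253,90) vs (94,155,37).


d = √[(R₁-R₂)² + (G₁-G₂)² + (B₁-B₂)²]
d = √[(17-94)² + (253-155)² + (90-37)²]
d = √[5929 + 9604 + 2809]
d = √18342
d ≈ 135.43


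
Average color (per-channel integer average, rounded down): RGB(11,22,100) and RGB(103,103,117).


Midpoint: each channel = ⌊(C₁+C₂)/2⌋
R: ⌊(11+103)/2⌋ = 57
G: ⌊(22+103)/2⌋ = 62
B: ⌊(100+117)/2⌋ = 108
= RGB(57, 62, 108)


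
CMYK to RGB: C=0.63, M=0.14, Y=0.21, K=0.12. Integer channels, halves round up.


R = 255 × (1-C) × (1-K) = 255 × 0.37 × 0.88 = 83.028 → 83
G = 255 × (1-M) × (1-K) = 255 × 0.86 × 0.88 = 192.984 → 193
B = 255 × (1-Y) × (1-K) = 255 × 0.79 × 0.88 = 177.276 → 177
= RGB(83, 193, 177)


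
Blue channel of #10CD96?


Color: #10CD96
R = 10 = 16
G = CD = 205
B = 96 = 150
Blue = 150


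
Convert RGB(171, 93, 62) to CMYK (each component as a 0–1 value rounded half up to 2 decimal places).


R'=171/255≈0.6706, G'=93/255≈0.3647, B'=62/255≈0.2431
K = 1 - max(R',G',B') = 1 - 171/255 = 84/255 = 0.32941… → 0.33
(1-R'-K)/(1-K) simplifies to (max-R)/max with max = 171:
C = (171-171)/171 = 0/171 = 0 → 0.00
M = (171-93)/171 = 78/171 = 0.45614… → 0.46
Y = (171-62)/171 = 109/171 = 0.63742… → 0.64
= CMYK(0.00, 0.46, 0.64, 0.33)


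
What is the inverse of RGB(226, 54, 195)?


Invert: (255-R, 255-G, 255-B)
R: 255-226 = 29
G: 255-54 = 201
B: 255-195 = 60
= RGB(29, 201, 60)


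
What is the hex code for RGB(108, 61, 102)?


R = 108 → 6C (hex)
G = 61 → 3D (hex)
B = 102 → 66 (hex)
Hex = #6C3D66


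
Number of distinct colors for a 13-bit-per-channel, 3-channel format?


Total bits = 13 bits/channel × 3 channels = 39 bits
Distinct colors = 2^39
= 549,755,813,888 colors


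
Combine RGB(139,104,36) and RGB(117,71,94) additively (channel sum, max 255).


Additive: each channel = min(255, C₁+C₂)
R: 139+117 = 256 → 255
G: 104+71 = 175 → 175
B: 36+94 = 130 → 130
= RGB(255, 175, 130)


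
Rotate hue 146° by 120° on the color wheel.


New hue = (H + rotation) mod 360
New hue = (146 + 120) mod 360
= 266 mod 360
= 266°


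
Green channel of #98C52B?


Color: #98C52B
R = 98 = 152
G = C5 = 197
B = 2B = 43
Green = 197


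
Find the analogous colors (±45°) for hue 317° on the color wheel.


Base hue: 317°
Left analog: (317 - 45) mod 360 = 272°
Right analog: (317 + 45) mod 360 = 2°
Analogous hues = 272° and 2°


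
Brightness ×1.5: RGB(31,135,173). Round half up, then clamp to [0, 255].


Multiply each channel by 1.5, round half up, clamp to [0, 255]
R: 31×1.5 = 46.5 → round → 47
G: 135×1.5 = 202.5 → round → 203
B: 173×1.5 = 259.5 → round → 260 → clamp → 255
= RGB(47, 203, 255)


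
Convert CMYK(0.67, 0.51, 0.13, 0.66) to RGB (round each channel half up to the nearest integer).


R = 255 × (1-C) × (1-K) = 255 × 0.33 × 0.34 = 28.611 → 29
G = 255 × (1-M) × (1-K) = 255 × 0.49 × 0.34 = 42.483 → 42
B = 255 × (1-Y) × (1-K) = 255 × 0.87 × 0.34 = 75.429 → 75
= RGB(29, 42, 75)


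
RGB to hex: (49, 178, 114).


R = 49 → 31 (hex)
G = 178 → B2 (hex)
B = 114 → 72 (hex)
Hex = #31B272


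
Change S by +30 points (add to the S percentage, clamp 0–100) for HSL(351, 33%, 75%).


Original S = 33%
Adjustment = +30 percentage points
New S = 33 + (30) = 63
Clamp to [0, 100] → 63
= HSL(351°, 63%, 75%)


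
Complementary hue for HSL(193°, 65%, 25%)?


Complement = opposite side of color wheel = hue + 180°
H' = (193 + 180) mod 360 = 13°
S and L unchanged.
= HSL(13°, 65%, 25%)


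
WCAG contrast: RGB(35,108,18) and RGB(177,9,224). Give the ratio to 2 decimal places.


Linearize each sRGB channel c=v/255: c/12.92 if c ≤ 0.04045 else ((c+0.055)/1.055)^2.4
L = 0.2126×R_lin + 0.7152×G_lin + 0.0722×B_lin
Color 1 (35,108,18):
  R=35: 35/255≈0.1373 > 0.04045 → ((0.1373+0.055)/1.055)^2.4 ≈ 0.01681
  G=108: 108/255≈0.4235 > 0.04045 → ((0.4235+0.055)/1.055)^2.4 ≈ 0.14996
  B=18: 18/255≈0.0706 > 0.04045 → ((0.0706+0.055)/1.055)^2.4 ≈ 0.00605
  L1 = 0.2126×0.01681 + 0.7152×0.14996 + 0.0722×0.00605 ≈ 0.11126
Color 2 (177,9,224):
  R=177: 177/255≈0.6941 > 0.04045 → ((0.6941+0.055)/1.055)^2.4 ≈ 0.43966
  G=9: 9/255≈0.0353 ≤ 0.04045 → 0.0353/12.92 ≈ 0.00273
  B=224: 224/255≈0.8784 > 0.04045 → ((0.8784+0.055)/1.055)^2.4 ≈ 0.74540
  L2 = 0.2126×0.43966 + 0.7152×0.00273 + 0.0722×0.74540 ≈ 0.14924
Lighter = 0.14924, Darker = 0.11126
Ratio = (L_lighter + 0.05) / (L_darker + 0.05)
Ratio = (0.14924 + 0.05) / (0.11126 + 0.05) = 0.19924 / 0.16126 ≈ 1.2355
Ratio ≈ 1.24:1


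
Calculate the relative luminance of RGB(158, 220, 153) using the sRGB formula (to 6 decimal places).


Linearize each channel (sRGB transfer function): c = v/255; c_lin = c/12.92 if c ≤ 0.04045, else ((c+0.055)/1.055)^2.4
  R: 158/255 ≈ 0.619608 > 0.04045 → ((0.619608+0.055)/1.055)^2.4 ≈ 0.341914
  G: 220/255 ≈ 0.862745 > 0.04045 → ((0.862745+0.055)/1.055)^2.4 ≈ 0.715694
  B: 153/255 ≈ 0.600000 > 0.04045 → ((0.600000+0.055)/1.055)^2.4 ≈ 0.318547
R_lin = 0.341914, G_lin = 0.715694, B_lin = 0.318547
L = 0.2126×R + 0.7152×G + 0.0722×B
L = 0.2126×0.341914 + 0.7152×0.715694 + 0.0722×0.318547
L ≈ 0.607554


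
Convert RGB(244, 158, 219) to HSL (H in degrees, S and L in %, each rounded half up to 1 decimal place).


Normalize: R'=244/255≈0.9569, G'=158/255≈0.6196, B'=219/255≈0.8588
Max=244/255, Min=158/255, Δ=Max-Min=86/255
L = (Max+Min)/2 = (244+158)/510 = 402/510 = 0.78823… → L = 78.8%
L > 0.5 → S = Δ/(2-Max-Min) = 86/(510-244-158) = 86/108 = 0.79629… → S = 79.6%
(the 1/255 factors cancel in S and H, so raw channel differences can be used)
Max is R' → H = 60 × (((G-B)/Δ) mod 6) = 60 × (((158-219)/86) mod 6)
  (-61)/86 = -0.7093…; negative, so add 6 → 5.2906…
  H = 60 × 5.2906… = 317.441…° → H = 317.4°
= HSL(317.4°, 79.6%, 78.8%)


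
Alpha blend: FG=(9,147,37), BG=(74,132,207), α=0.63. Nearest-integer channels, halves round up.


C = α×F + (1-α)×B, with 1-α = 0.37
R: 0.63×9 + 0.37×74 = 5.67 + 27.38 = 33.05 → 33
G: 0.63×147 + 0.37×132 = 92.61 + 48.84 = 141.45 → 141
B: 0.63×37 + 0.37×207 = 23.31 + 76.59 = 99.90 → 100
= RGB(33, 141, 100)


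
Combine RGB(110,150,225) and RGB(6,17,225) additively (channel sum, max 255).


Additive: each channel = min(255, C₁+C₂)
R: 110+6 = 116 → 116
G: 150+17 = 167 → 167
B: 225+225 = 450 → 255
= RGB(116, 167, 255)


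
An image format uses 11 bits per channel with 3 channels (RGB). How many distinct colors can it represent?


Total bits = 11 bits/channel × 3 channels = 33 bits
Distinct colors = 2^33
= 8,589,934,592 colors


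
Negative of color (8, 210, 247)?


Invert: (255-R, 255-G, 255-B)
R: 255-8 = 247
G: 255-210 = 45
B: 255-247 = 8
= RGB(247, 45, 8)


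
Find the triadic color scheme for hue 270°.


Triadic: equally spaced at 120° intervals
H1 = 270°
H2 = (270 + 120) mod 360 = 30°
H3 = (270 + 240) mod 360 = 150°
Triadic = 270°, 30°, 150°


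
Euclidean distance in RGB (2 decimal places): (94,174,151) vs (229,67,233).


d = √[(R₁-R₂)² + (G₁-G₂)² + (B₁-B₂)²]
d = √[(94-229)² + (174-67)² + (151-233)²]
d = √[18225 + 11449 + 6724]
d = √36398
d ≈ 190.78


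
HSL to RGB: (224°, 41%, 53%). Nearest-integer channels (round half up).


H=224°, S=0.41, L=0.53
C = (1-|2L-1|)×S = (1-|0.06|)×0.41 = 0.3854
H' = H/60 = 224/60 ≈ 3.7333; X = C×(1-|H' mod 2 - 1|) ≈ 0.1028
m = L - C/2 = 0.53 - 0.1927 = 0.3373
Sector ⌊H'⌋ = 3 → (R',G',B') = (0.0, ≈0.1028, 0.3854)
RGB = ((R'+m)×255, (G'+m)×255, (B'+m)×255) = (86.0115, 112.2187, 184.2885)
Round half up → RGB(86, 112, 184)


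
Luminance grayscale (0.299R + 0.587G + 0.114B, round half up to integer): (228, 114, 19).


Gray = 0.299×R + 0.587×G + 0.114×B
Gray = 0.299×228 + 0.587×114 + 0.114×19
Gray = 68.172 + 66.918 + 2.166
Gray = 137.256 → round half up → 137
Gray = 137


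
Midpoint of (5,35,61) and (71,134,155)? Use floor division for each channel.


Midpoint: each channel = ⌊(C₁+C₂)/2⌋
R: ⌊(5+71)/2⌋ = 38
G: ⌊(35+134)/2⌋ = 84
B: ⌊(61+155)/2⌋ = 108
= RGB(38, 84, 108)


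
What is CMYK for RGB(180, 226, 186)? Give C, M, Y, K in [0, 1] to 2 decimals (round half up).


R'=180/255≈0.7059, G'=226/255≈0.8863, B'=186/255≈0.7294
K = 1 - max(R',G',B') = 1 - 226/255 = 29/255 = 0.11372… → 0.11
(1-R'-K)/(1-K) simplifies to (max-R)/max with max = 226:
C = (226-180)/226 = 46/226 = 0.20353… → 0.20
M = (226-226)/226 = 0/226 = 0 → 0.00
Y = (226-186)/226 = 40/226 = 0.17699… → 0.18
= CMYK(0.20, 0.00, 0.18, 0.11)


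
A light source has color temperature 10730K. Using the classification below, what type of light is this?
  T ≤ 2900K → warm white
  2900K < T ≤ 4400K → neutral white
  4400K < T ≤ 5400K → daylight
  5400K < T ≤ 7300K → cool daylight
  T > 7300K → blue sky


Temperature: 10730K
10730K > 7300K → blue sky
Classification: blue sky


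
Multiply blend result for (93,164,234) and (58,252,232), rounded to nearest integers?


Multiply: C = A×B/255, rounded to nearest integer
R: 93×58/255 = 5394/255 ≈ 21.153 → 21
G: 164×252/255 = 41328/255 ≈ 162.071 → 162
B: 234×232/255 = 54288/255 ≈ 212.894 → 213
= RGB(21, 162, 213)


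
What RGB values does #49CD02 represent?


49 → 73 (R)
CD → 205 (G)
02 → 2 (B)
= RGB(73, 205, 2)


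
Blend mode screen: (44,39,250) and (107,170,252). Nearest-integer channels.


Screen: C = 255 - (255-A)×(255-B)/255, rounded to nearest integer
R: 255 - (255-44)×(255-107)/255 = 255 - 31228/255 ≈ 255 - 122.463 = 132.537 → 133
G: 255 - (255-39)×(255-170)/255 = 255 - 18360/255 ≈ 255 - 72.000 = 183.000 → 183
B: 255 - (255-250)×(255-252)/255 = 255 - 15/255 ≈ 255 - 0.059 = 254.941 → 255
= RGB(133, 183, 255)


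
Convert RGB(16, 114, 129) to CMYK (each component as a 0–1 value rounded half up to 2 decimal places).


R'=16/255≈0.0627, G'=114/255≈0.4471, B'=129/255≈0.5059
K = 1 - max(R',G',B') = 1 - 129/255 = 126/255 = 0.49411… → 0.49
(1-R'-K)/(1-K) simplifies to (max-R)/max with max = 129:
C = (129-16)/129 = 113/129 = 0.87596… → 0.88
M = (129-114)/129 = 15/129 = 0.11627… → 0.12
Y = (129-129)/129 = 0/129 = 0 → 0.00
= CMYK(0.88, 0.12, 0.00, 0.49)


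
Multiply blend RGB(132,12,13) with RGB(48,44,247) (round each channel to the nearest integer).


Multiply: C = A×B/255, rounded to nearest integer
R: 132×48/255 = 6336/255 ≈ 24.847 → 25
G: 12×44/255 = 528/255 ≈ 2.071 → 2
B: 13×247/255 = 3211/255 ≈ 12.592 → 13
= RGB(25, 2, 13)


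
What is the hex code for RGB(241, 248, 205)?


R = 241 → F1 (hex)
G = 248 → F8 (hex)
B = 205 → CD (hex)
Hex = #F1F8CD


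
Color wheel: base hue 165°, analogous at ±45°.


Base hue: 165°
Left analog: (165 - 45) mod 360 = 120°
Right analog: (165 + 45) mod 360 = 210°
Analogous hues = 120° and 210°


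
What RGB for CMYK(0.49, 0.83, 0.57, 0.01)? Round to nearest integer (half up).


R = 255 × (1-C) × (1-K) = 255 × 0.51 × 0.99 = 128.7495 → 129
G = 255 × (1-M) × (1-K) = 255 × 0.17 × 0.99 = 42.9165 → 43
B = 255 × (1-Y) × (1-K) = 255 × 0.43 × 0.99 = 108.5535 → 109
= RGB(129, 43, 109)


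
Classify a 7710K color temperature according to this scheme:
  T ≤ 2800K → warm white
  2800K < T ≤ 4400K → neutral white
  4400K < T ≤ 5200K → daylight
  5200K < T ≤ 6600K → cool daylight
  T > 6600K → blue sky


Temperature: 7710K
7710K > 6600K → blue sky
Classification: blue sky


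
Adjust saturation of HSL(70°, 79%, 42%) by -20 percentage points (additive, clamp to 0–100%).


Original S = 79%
Adjustment = -20 percentage points
New S = 79 + (-20) = 59
Clamp to [0, 100] → 59
= HSL(70°, 59%, 42%)


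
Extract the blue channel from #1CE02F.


Color: #1CE02F
R = 1C = 28
G = E0 = 224
B = 2F = 47
Blue = 47


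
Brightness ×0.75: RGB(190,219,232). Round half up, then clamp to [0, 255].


Multiply each channel by 0.75, round half up, clamp to [0, 255]
R: 190×0.75 = 142.5 → round → 143
G: 219×0.75 = 164.25 → round → 164
B: 232×0.75 = 174
= RGB(143, 164, 174)


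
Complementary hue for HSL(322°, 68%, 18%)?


Complement = opposite side of color wheel = hue + 180°
H' = (322 + 180) mod 360 = 142°
S and L unchanged.
= HSL(142°, 68%, 18%)


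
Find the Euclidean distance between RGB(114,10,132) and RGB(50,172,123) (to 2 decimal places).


d = √[(R₁-R₂)² + (G₁-G₂)² + (B₁-B₂)²]
d = √[(114-50)² + (10-172)² + (132-123)²]
d = √[4096 + 26244 + 81]
d = √30421
d ≈ 174.42


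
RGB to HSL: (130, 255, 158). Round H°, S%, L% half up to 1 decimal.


Normalize: R'=130/255≈0.5098, G'=255/255≈1.0000, B'=158/255≈0.6196
Max=255/255, Min=130/255, Δ=Max-Min=125/255
L = (Max+Min)/2 = (255+130)/510 = 385/510 = 0.75490… → L = 75.5%
L > 0.5 → S = Δ/(2-Max-Min) = 125/(510-255-130) = 125/125 = 1 → S = 100.0%
(the 1/255 factors cancel in S and H, so raw channel differences can be used)
Max is G' → H = 60 × ((B-R)/Δ + 2) = 60 × ((158-130)/125 + 2)
  28/125 + 2 = 0.224 + 2 = 2.224
  H = 60 × 2.224 = 133.44° → H = 133.4°
= HSL(133.4°, 100.0%, 75.5%)


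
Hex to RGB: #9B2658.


9B → 155 (R)
26 → 38 (G)
58 → 88 (B)
= RGB(155, 38, 88)


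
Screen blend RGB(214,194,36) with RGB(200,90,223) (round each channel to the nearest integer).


Screen: C = 255 - (255-A)×(255-B)/255, rounded to nearest integer
R: 255 - (255-214)×(255-200)/255 = 255 - 2255/255 ≈ 255 - 8.843 = 246.157 → 246
G: 255 - (255-194)×(255-90)/255 = 255 - 10065/255 ≈ 255 - 39.471 = 215.529 → 216
B: 255 - (255-36)×(255-223)/255 = 255 - 7008/255 ≈ 255 - 27.482 = 227.518 → 228
= RGB(246, 216, 228)


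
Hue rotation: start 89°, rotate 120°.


New hue = (H + rotation) mod 360
New hue = (89 + 120) mod 360
= 209 mod 360
= 209°


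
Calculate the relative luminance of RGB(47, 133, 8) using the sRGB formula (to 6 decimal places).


Linearize each channel (sRGB transfer function): c = v/255; c_lin = c/12.92 if c ≤ 0.04045, else ((c+0.055)/1.055)^2.4
  R: 47/255 ≈ 0.184314 > 0.04045 → ((0.184314+0.055)/1.055)^2.4 ≈ 0.028426
  G: 133/255 ≈ 0.521569 > 0.04045 → ((0.521569+0.055)/1.055)^2.4 ≈ 0.234551
  B: 8/255 ≈ 0.031373 ≤ 0.04045 → 0.031373/12.92 ≈ 0.002428
R_lin = 0.028426, G_lin = 0.234551, B_lin = 0.002428
L = 0.2126×R + 0.7152×G + 0.0722×B
L = 0.2126×0.028426 + 0.7152×0.234551 + 0.0722×0.002428
L ≈ 0.173969


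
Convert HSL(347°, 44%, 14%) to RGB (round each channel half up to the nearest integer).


H=347°, S=0.44, L=0.14
C = (1-|2L-1|)×S = (1-|-0.72|)×0.44 = 0.1232
H' = H/60 = 347/60 ≈ 5.7833; X = C×(1-|H' mod 2 - 1|) ≈ 0.0267
m = L - C/2 = 0.14 - 0.0616 = 0.0784
Sector ⌊H'⌋ = 5 → (R',G',B') = (0.1232, 0.0, ≈0.0267)
RGB = ((R'+m)×255, (G'+m)×255, (B'+m)×255) = (51.408, 19.992, 26.7988)
Round half up → RGB(51, 20, 27)


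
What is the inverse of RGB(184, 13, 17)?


Invert: (255-R, 255-G, 255-B)
R: 255-184 = 71
G: 255-13 = 242
B: 255-17 = 238
= RGB(71, 242, 238)


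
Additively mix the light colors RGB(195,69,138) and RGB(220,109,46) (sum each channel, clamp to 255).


Additive: each channel = min(255, C₁+C₂)
R: 195+220 = 415 → 255
G: 69+109 = 178 → 178
B: 138+46 = 184 → 184
= RGB(255, 178, 184)


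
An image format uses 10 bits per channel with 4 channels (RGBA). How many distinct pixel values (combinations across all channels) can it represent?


Total bits = 10 bits/channel × 4 channels = 40 bits
Distinct pixel values = 2^40
= 1,099,511,627,776 pixel values


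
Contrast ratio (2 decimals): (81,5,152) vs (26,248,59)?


Linearize each sRGB channel c=v/255: c/12.92 if c ≤ 0.04045 else ((c+0.055)/1.055)^2.4
L = 0.2126×R_lin + 0.7152×G_lin + 0.0722×B_lin
Color 1 (81,5,152):
  R=81: 81/255≈0.3176 > 0.04045 → ((0.3176+0.055)/1.055)^2.4 ≈ 0.08228
  G=5: 5/255≈0.0196 ≤ 0.04045 → 0.0196/12.92 ≈ 0.00152
  B=152: 152/255≈0.5961 > 0.04045 → ((0.5961+0.055)/1.055)^2.4 ≈ 0.31399
  L1 = 0.2126×0.08228 + 0.7152×0.00152 + 0.0722×0.31399 ≈ 0.04125
Color 2 (26,248,59):
  R=26: 26/255≈0.1020 > 0.04045 → ((0.1020+0.055)/1.055)^2.4 ≈ 0.01033
  G=248: 248/255≈0.9725 > 0.04045 → ((0.9725+0.055)/1.055)^2.4 ≈ 0.93869
  B=59: 59/255≈0.2314 > 0.04045 → ((0.2314+0.055)/1.055)^2.4 ≈ 0.04374
  L2 = 0.2126×0.01033 + 0.7152×0.93869 + 0.0722×0.04374 ≈ 0.67670
Lighter = 0.67670, Darker = 0.04125
Ratio = (L_lighter + 0.05) / (L_darker + 0.05)
Ratio = (0.67670 + 0.05) / (0.04125 + 0.05) = 0.72670 / 0.09125 ≈ 7.9640
Ratio ≈ 7.96:1


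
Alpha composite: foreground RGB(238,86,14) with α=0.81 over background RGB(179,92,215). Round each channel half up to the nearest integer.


C = α×F + (1-α)×B, with 1-α = 0.19
R: 0.81×238 + 0.19×179 = 192.78 + 34.01 = 226.79 → 227
G: 0.81×86 + 0.19×92 = 69.66 + 17.48 = 87.14 → 87
B: 0.81×14 + 0.19×215 = 11.34 + 40.85 = 52.19 → 52
= RGB(227, 87, 52)


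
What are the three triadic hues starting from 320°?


Triadic: equally spaced at 120° intervals
H1 = 320°
H2 = (320 + 120) mod 360 = 80°
H3 = (320 + 240) mod 360 = 200°
Triadic = 320°, 80°, 200°


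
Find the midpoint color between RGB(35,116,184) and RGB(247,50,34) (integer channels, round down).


Midpoint: each channel = ⌊(C₁+C₂)/2⌋
R: ⌊(35+247)/2⌋ = 141
G: ⌊(116+50)/2⌋ = 83
B: ⌊(184+34)/2⌋ = 109
= RGB(141, 83, 109)


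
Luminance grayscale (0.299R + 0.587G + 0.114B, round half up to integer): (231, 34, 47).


Gray = 0.299×R + 0.587×G + 0.114×B
Gray = 0.299×231 + 0.587×34 + 0.114×47
Gray = 69.069 + 19.958 + 5.358
Gray = 94.385 → round half up → 94
Gray = 94


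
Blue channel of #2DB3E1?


Color: #2DB3E1
R = 2D = 45
G = B3 = 179
B = E1 = 225
Blue = 225


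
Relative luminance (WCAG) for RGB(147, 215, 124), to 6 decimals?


Linearize each channel (sRGB transfer function): c = v/255; c_lin = c/12.92 if c ≤ 0.04045, else ((c+0.055)/1.055)^2.4
  R: 147/255 ≈ 0.576471 > 0.04045 → ((0.576471+0.055)/1.055)^2.4 ≈ 0.291771
  G: 215/255 ≈ 0.843137 > 0.04045 → ((0.843137+0.055)/1.055)^2.4 ≈ 0.679542
  B: 124/255 ≈ 0.486275 > 0.04045 → ((0.486275+0.055)/1.055)^2.4 ≈ 0.201556
R_lin = 0.291771, G_lin = 0.679542, B_lin = 0.201556
L = 0.2126×R + 0.7152×G + 0.0722×B
L = 0.2126×0.291771 + 0.7152×0.679542 + 0.0722×0.201556
L ≈ 0.562592


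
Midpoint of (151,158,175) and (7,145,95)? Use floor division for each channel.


Midpoint: each channel = ⌊(C₁+C₂)/2⌋
R: ⌊(151+7)/2⌋ = 79
G: ⌊(158+145)/2⌋ = 151
B: ⌊(175+95)/2⌋ = 135
= RGB(79, 151, 135)


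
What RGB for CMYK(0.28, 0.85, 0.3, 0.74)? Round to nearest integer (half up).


R = 255 × (1-C) × (1-K) = 255 × 0.72 × 0.26 = 47.736 → 48
G = 255 × (1-M) × (1-K) = 255 × 0.15 × 0.26 = 9.945 → 10
B = 255 × (1-Y) × (1-K) = 255 × 0.70 × 0.26 = 46.41 → 46
= RGB(48, 10, 46)


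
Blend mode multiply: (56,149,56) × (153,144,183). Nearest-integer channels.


Multiply: C = A×B/255, rounded to nearest integer
R: 56×153/255 = 8568/255 ≈ 33.600 → 34
G: 149×144/255 = 21456/255 ≈ 84.141 → 84
B: 56×183/255 = 10248/255 ≈ 40.188 → 40
= RGB(34, 84, 40)


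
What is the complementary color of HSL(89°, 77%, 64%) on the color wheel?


Complement = opposite side of color wheel = hue + 180°
H' = (89 + 180) mod 360 = 269°
S and L unchanged.
= HSL(269°, 77%, 64%)


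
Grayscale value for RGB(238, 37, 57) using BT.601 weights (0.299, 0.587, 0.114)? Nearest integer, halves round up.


Gray = 0.299×R + 0.587×G + 0.114×B
Gray = 0.299×238 + 0.587×37 + 0.114×57
Gray = 71.162 + 21.719 + 6.498
Gray = 99.379 → round half up → 99
Gray = 99


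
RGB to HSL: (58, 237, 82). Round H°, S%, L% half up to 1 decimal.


Normalize: R'=58/255≈0.2275, G'=237/255≈0.9294, B'=82/255≈0.3216
Max=237/255, Min=58/255, Δ=Max-Min=179/255
L = (Max+Min)/2 = (237+58)/510 = 295/510 = 0.57843… → L = 57.8%
L > 0.5 → S = Δ/(2-Max-Min) = 179/(510-237-58) = 179/215 = 0.83255… → S = 83.3%
(the 1/255 factors cancel in S and H, so raw channel differences can be used)
Max is G' → H = 60 × ((B-R)/Δ + 2) = 60 × ((82-58)/179 + 2)
  24/179 + 2 = 0.1340… + 2 = 2.1340…
  H = 60 × 2.1340… = 128.044…° → H = 128.0°
= HSL(128.0°, 83.3%, 57.8%)


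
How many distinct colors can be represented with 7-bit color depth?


Colors = 2^bits = 2^7
= 128 colors


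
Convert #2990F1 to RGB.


29 → 41 (R)
90 → 144 (G)
F1 → 241 (B)
= RGB(41, 144, 241)


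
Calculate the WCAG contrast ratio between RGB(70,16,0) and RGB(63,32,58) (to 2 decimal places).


Linearize each sRGB channel c=v/255: c/12.92 if c ≤ 0.04045 else ((c+0.055)/1.055)^2.4
L = 0.2126×R_lin + 0.7152×G_lin + 0.0722×B_lin
Color 1 (70,16,0):
  R=70: 70/255≈0.2745 > 0.04045 → ((0.2745+0.055)/1.055)^2.4 ≈ 0.06125
  G=16: 16/255≈0.0627 > 0.04045 → ((0.0627+0.055)/1.055)^2.4 ≈ 0.00518
  B=0: 0/255≈0.0000 ≤ 0.04045 → 0.0000/12.92 ≈ 0.00000
  L1 = 0.2126×0.06125 + 0.7152×0.00518 + 0.0722×0.00000 ≈ 0.01673
Color 2 (63,32,58):
  R=63: 63/255≈0.2471 > 0.04045 → ((0.2471+0.055)/1.055)^2.4 ≈ 0.04971
  G=32: 32/255≈0.1255 > 0.04045 → ((0.1255+0.055)/1.055)^2.4 ≈ 0.01444
  B=58: 58/255≈0.2275 > 0.04045 → ((0.2275+0.055)/1.055)^2.4 ≈ 0.04231
  L2 = 0.2126×0.04971 + 0.7152×0.01444 + 0.0722×0.04231 ≈ 0.02395
Lighter = 0.02395, Darker = 0.01673
Ratio = (L_lighter + 0.05) / (L_darker + 0.05)
Ratio = (0.02395 + 0.05) / (0.01673 + 0.05) = 0.07395 / 0.06673 ≈ 1.1083
Ratio ≈ 1.11:1


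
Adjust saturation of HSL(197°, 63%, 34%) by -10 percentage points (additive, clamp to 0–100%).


Original S = 63%
Adjustment = -10 percentage points
New S = 63 + (-10) = 53
Clamp to [0, 100] → 53
= HSL(197°, 53%, 34%)


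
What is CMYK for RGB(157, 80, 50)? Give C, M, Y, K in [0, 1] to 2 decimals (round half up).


R'=157/255≈0.6157, G'=80/255≈0.3137, B'=50/255≈0.1961
K = 1 - max(R',G',B') = 1 - 157/255 = 98/255 = 0.38431… → 0.38
(1-R'-K)/(1-K) simplifies to (max-R)/max with max = 157:
C = (157-157)/157 = 0/157 = 0 → 0.00
M = (157-80)/157 = 77/157 = 0.49044… → 0.49
Y = (157-50)/157 = 107/157 = 0.68152… → 0.68
= CMYK(0.00, 0.49, 0.68, 0.38)


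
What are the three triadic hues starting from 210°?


Triadic: equally spaced at 120° intervals
H1 = 210°
H2 = (210 + 120) mod 360 = 330°
H3 = (210 + 240) mod 360 = 90°
Triadic = 210°, 330°, 90°


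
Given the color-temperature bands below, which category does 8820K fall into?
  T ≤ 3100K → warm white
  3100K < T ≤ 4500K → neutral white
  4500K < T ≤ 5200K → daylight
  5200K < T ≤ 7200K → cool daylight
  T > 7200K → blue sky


Temperature: 8820K
8820K > 7200K → blue sky
Classification: blue sky


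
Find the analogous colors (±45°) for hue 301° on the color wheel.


Base hue: 301°
Left analog: (301 - 45) mod 360 = 256°
Right analog: (301 + 45) mod 360 = 346°
Analogous hues = 256° and 346°


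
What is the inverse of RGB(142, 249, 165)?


Invert: (255-R, 255-G, 255-B)
R: 255-142 = 113
G: 255-249 = 6
B: 255-165 = 90
= RGB(113, 6, 90)


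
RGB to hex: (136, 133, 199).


R = 136 → 88 (hex)
G = 133 → 85 (hex)
B = 199 → C7 (hex)
Hex = #8885C7


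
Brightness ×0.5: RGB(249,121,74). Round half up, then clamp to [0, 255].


Multiply each channel by 0.5, round half up, clamp to [0, 255]
R: 249×0.5 = 124.5 → round → 125
G: 121×0.5 = 60.5 → round → 61
B: 74×0.5 = 37
= RGB(125, 61, 37)


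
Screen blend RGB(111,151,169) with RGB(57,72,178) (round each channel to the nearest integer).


Screen: C = 255 - (255-A)×(255-B)/255, rounded to nearest integer
R: 255 - (255-111)×(255-57)/255 = 255 - 28512/255 ≈ 255 - 111.812 = 143.188 → 143
G: 255 - (255-151)×(255-72)/255 = 255 - 19032/255 ≈ 255 - 74.635 = 180.365 → 180
B: 255 - (255-169)×(255-178)/255 = 255 - 6622/255 ≈ 255 - 25.969 = 229.031 → 229
= RGB(143, 180, 229)


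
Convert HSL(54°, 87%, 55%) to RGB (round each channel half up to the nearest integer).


H=54°, S=0.87, L=0.55
C = (1-|2L-1|)×S = (1-|0.10|)×0.87 = 0.783
H' = H/60 = 54/60 ≈ 0.9000; X = C×(1-|H' mod 2 - 1|) = 0.7047
m = L - C/2 = 0.55 - 0.3915 = 0.1585
Sector ⌊H'⌋ = 0 → (R',G',B') = (0.783, 0.7047, 0.0)
RGB = ((R'+m)×255, (G'+m)×255, (B'+m)×255) = (240.0825, 220.116, 40.4175)
Round half up → RGB(240, 220, 40)


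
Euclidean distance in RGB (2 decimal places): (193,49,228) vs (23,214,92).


d = √[(R₁-R₂)² + (G₁-G₂)² + (B₁-B₂)²]
d = √[(193-23)² + (49-214)² + (228-92)²]
d = √[28900 + 27225 + 18496]
d = √74621
d ≈ 273.17


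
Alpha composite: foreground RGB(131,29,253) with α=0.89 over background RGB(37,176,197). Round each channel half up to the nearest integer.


C = α×F + (1-α)×B, with 1-α = 0.11
R: 0.89×131 + 0.11×37 = 116.59 + 4.07 = 120.66 → 121
G: 0.89×29 + 0.11×176 = 25.81 + 19.36 = 45.17 → 45
B: 0.89×253 + 0.11×197 = 225.17 + 21.67 = 246.84 → 247
= RGB(121, 45, 247)


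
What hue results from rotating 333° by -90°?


New hue = (H + rotation) mod 360
New hue = (333 -90) mod 360
= 243 mod 360
= 243°


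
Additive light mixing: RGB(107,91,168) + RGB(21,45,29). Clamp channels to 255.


Additive: each channel = min(255, C₁+C₂)
R: 107+21 = 128 → 128
G: 91+45 = 136 → 136
B: 168+29 = 197 → 197
= RGB(128, 136, 197)


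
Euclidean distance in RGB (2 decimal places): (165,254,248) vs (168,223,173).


d = √[(R₁-R₂)² + (G₁-G₂)² + (B₁-B₂)²]
d = √[(165-168)² + (254-223)² + (248-173)²]
d = √[9 + 961 + 5625]
d = √6595
d ≈ 81.21


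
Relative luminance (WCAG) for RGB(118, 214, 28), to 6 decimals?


Linearize each channel (sRGB transfer function): c = v/255; c_lin = c/12.92 if c ≤ 0.04045, else ((c+0.055)/1.055)^2.4
  R: 118/255 ≈ 0.462745 > 0.04045 → ((0.462745+0.055)/1.055)^2.4 ≈ 0.181164
  G: 214/255 ≈ 0.839216 > 0.04045 → ((0.839216+0.055)/1.055)^2.4 ≈ 0.672443
  B: 28/255 ≈ 0.109804 > 0.04045 → ((0.109804+0.055)/1.055)^2.4 ≈ 0.011612
R_lin = 0.181164, G_lin = 0.672443, B_lin = 0.011612
L = 0.2126×R + 0.7152×G + 0.0722×B
L = 0.2126×0.181164 + 0.7152×0.672443 + 0.0722×0.011612
L ≈ 0.520285


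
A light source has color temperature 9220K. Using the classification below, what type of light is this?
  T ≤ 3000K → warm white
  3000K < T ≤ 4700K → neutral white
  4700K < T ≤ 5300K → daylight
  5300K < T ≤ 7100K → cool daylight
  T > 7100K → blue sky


Temperature: 9220K
9220K > 7100K → blue sky
Classification: blue sky


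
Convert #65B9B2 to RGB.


65 → 101 (R)
B9 → 185 (G)
B2 → 178 (B)
= RGB(101, 185, 178)


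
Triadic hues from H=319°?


Triadic: equally spaced at 120° intervals
H1 = 319°
H2 = (319 + 120) mod 360 = 79°
H3 = (319 + 240) mod 360 = 199°
Triadic = 319°, 79°, 199°


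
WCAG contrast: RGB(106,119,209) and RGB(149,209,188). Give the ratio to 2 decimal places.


Linearize each sRGB channel c=v/255: c/12.92 if c ≤ 0.04045 else ((c+0.055)/1.055)^2.4
L = 0.2126×R_lin + 0.7152×G_lin + 0.0722×B_lin
Color 1 (106,119,209):
  R=106: 106/255≈0.4157 > 0.04045 → ((0.4157+0.055)/1.055)^2.4 ≈ 0.14413
  G=119: 119/255≈0.4667 > 0.04045 → ((0.4667+0.055)/1.055)^2.4 ≈ 0.18447
  B=209: 209/255≈0.8196 > 0.04045 → ((0.8196+0.055)/1.055)^2.4 ≈ 0.63760
  L1 = 0.2126×0.14413 + 0.7152×0.18447 + 0.0722×0.63760 ≈ 0.20861
Color 2 (149,209,188):
  R=149: 149/255≈0.5843 > 0.04045 → ((0.5843+0.055)/1.055)^2.4 ≈ 0.30054
  G=209: 209/255≈0.8196 > 0.04045 → ((0.8196+0.055)/1.055)^2.4 ≈ 0.63760
  B=188: 188/255≈0.7373 > 0.04045 → ((0.7373+0.055)/1.055)^2.4 ≈ 0.50289
  L2 = 0.2126×0.30054 + 0.7152×0.63760 + 0.0722×0.50289 ≈ 0.55621
Lighter = 0.55621, Darker = 0.20861
Ratio = (L_lighter + 0.05) / (L_darker + 0.05)
Ratio = (0.55621 + 0.05) / (0.20861 + 0.05) = 0.60621 / 0.25861 ≈ 2.3441
Ratio ≈ 2.34:1


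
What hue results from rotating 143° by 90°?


New hue = (H + rotation) mod 360
New hue = (143 + 90) mod 360
= 233 mod 360
= 233°


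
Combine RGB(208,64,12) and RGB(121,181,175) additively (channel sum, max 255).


Additive: each channel = min(255, C₁+C₂)
R: 208+121 = 329 → 255
G: 64+181 = 245 → 245
B: 12+175 = 187 → 187
= RGB(255, 245, 187)


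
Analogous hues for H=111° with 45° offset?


Base hue: 111°
Left analog: (111 - 45) mod 360 = 66°
Right analog: (111 + 45) mod 360 = 156°
Analogous hues = 66° and 156°


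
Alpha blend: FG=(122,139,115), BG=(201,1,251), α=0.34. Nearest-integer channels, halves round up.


C = α×F + (1-α)×B, with 1-α = 0.66
R: 0.34×122 + 0.66×201 = 41.48 + 132.66 = 174.14 → 174
G: 0.34×139 + 0.66×1 = 47.26 + 0.66 = 47.92 → 48
B: 0.34×115 + 0.66×251 = 39.10 + 165.66 = 204.76 → 205
= RGB(174, 48, 205)


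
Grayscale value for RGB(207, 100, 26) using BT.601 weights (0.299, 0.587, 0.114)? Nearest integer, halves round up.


Gray = 0.299×R + 0.587×G + 0.114×B
Gray = 0.299×207 + 0.587×100 + 0.114×26
Gray = 61.893 + 58.700 + 2.964
Gray = 123.557 → round half up → 124
Gray = 124


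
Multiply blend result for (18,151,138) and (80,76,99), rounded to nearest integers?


Multiply: C = A×B/255, rounded to nearest integer
R: 18×80/255 = 1440/255 ≈ 5.647 → 6
G: 151×76/255 = 11476/255 ≈ 45.004 → 45
B: 138×99/255 = 13662/255 ≈ 53.576 → 54
= RGB(6, 45, 54)


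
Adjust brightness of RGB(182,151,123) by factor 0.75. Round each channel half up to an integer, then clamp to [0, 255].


Multiply each channel by 0.75, round half up, clamp to [0, 255]
R: 182×0.75 = 136.5 → round → 137
G: 151×0.75 = 113.25 → round → 113
B: 123×0.75 = 92.25 → round → 92
= RGB(137, 113, 92)


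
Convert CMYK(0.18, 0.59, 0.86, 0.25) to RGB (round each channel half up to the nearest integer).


R = 255 × (1-C) × (1-K) = 255 × 0.82 × 0.75 = 156.825 → 157
G = 255 × (1-M) × (1-K) = 255 × 0.41 × 0.75 = 78.4125 → 78
B = 255 × (1-Y) × (1-K) = 255 × 0.14 × 0.75 = 26.775 → 27
= RGB(157, 78, 27)


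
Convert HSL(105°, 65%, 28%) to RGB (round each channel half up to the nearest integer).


H=105°, S=0.65, L=0.28
C = (1-|2L-1|)×S = (1-|-0.44|)×0.65 = 0.364
H' = H/60 = 105/60 ≈ 1.7500; X = C×(1-|H' mod 2 - 1|) = 0.091
m = L - C/2 = 0.28 - 0.182 = 0.098
Sector ⌊H'⌋ = 1 → (R',G',B') = (0.091, 0.364, 0.0)
RGB = ((R'+m)×255, (G'+m)×255, (B'+m)×255) = (48.195, 117.81, 24.99)
Round half up → RGB(48, 118, 25)


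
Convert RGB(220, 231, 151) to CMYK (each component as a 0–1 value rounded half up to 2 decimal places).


R'=220/255≈0.8627, G'=231/255≈0.9059, B'=151/255≈0.5922
K = 1 - max(R',G',B') = 1 - 231/255 = 24/255 = 0.09411… → 0.09
(1-R'-K)/(1-K) simplifies to (max-R)/max with max = 231:
C = (231-220)/231 = 11/231 = 0.04761… → 0.05
M = (231-231)/231 = 0/231 = 0 → 0.00
Y = (231-151)/231 = 80/231 = 0.34632… → 0.35
= CMYK(0.05, 0.00, 0.35, 0.09)


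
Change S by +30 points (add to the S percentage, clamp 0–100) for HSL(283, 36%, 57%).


Original S = 36%
Adjustment = +30 percentage points
New S = 36 + (30) = 66
Clamp to [0, 100] → 66
= HSL(283°, 66%, 57%)


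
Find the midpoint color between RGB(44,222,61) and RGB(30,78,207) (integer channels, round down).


Midpoint: each channel = ⌊(C₁+C₂)/2⌋
R: ⌊(44+30)/2⌋ = 37
G: ⌊(222+78)/2⌋ = 150
B: ⌊(61+207)/2⌋ = 134
= RGB(37, 150, 134)


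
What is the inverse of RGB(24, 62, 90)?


Invert: (255-R, 255-G, 255-B)
R: 255-24 = 231
G: 255-62 = 193
B: 255-90 = 165
= RGB(231, 193, 165)


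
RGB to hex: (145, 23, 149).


R = 145 → 91 (hex)
G = 23 → 17 (hex)
B = 149 → 95 (hex)
Hex = #911795


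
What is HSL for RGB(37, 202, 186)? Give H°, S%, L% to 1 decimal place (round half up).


Normalize: R'=37/255≈0.1451, G'=202/255≈0.7922, B'=186/255≈0.7294
Max=202/255, Min=37/255, Δ=Max-Min=165/255
L = (Max+Min)/2 = (202+37)/510 = 239/510 = 0.46862… → L = 46.9%
L ≤ 0.5 → S = Δ/(Max+Min) = 165/(202+37) = 165/239 = 0.69037… → S = 69.0%
(the 1/255 factors cancel in S and H, so raw channel differences can be used)
Max is G' → H = 60 × ((B-R)/Δ + 2) = 60 × ((186-37)/165 + 2)
  149/165 + 2 = 0.9030… + 2 = 2.9030…
  H = 60 × 2.9030… = 174.181…° → H = 174.2°
= HSL(174.2°, 69.0%, 46.9%)


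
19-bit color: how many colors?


Colors = 2^bits = 2^19
= 524,288 colors


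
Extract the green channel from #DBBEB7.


Color: #DBBEB7
R = DB = 219
G = BE = 190
B = B7 = 183
Green = 190


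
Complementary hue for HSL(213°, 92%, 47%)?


Complement = opposite side of color wheel = hue + 180°
H' = (213 + 180) mod 360 = 33°
S and L unchanged.
= HSL(33°, 92%, 47%)


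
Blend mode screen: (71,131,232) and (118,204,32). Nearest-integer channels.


Screen: C = 255 - (255-A)×(255-B)/255, rounded to nearest integer
R: 255 - (255-71)×(255-118)/255 = 255 - 25208/255 ≈ 255 - 98.855 = 156.145 → 156
G: 255 - (255-131)×(255-204)/255 = 255 - 6324/255 ≈ 255 - 24.800 = 230.200 → 230
B: 255 - (255-232)×(255-32)/255 = 255 - 5129/255 ≈ 255 - 20.114 = 234.886 → 235
= RGB(156, 230, 235)


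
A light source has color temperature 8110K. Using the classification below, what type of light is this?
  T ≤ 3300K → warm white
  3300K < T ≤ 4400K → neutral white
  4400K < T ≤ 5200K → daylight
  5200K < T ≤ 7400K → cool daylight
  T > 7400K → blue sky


Temperature: 8110K
8110K > 7400K → blue sky
Classification: blue sky


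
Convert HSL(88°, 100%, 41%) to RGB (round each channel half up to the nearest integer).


H=88°, S=1.00, L=0.41
C = (1-|2L-1|)×S = (1-|-0.18|)×1.00 = 0.82
H' = H/60 = 88/60 ≈ 1.4667; X = C×(1-|H' mod 2 - 1|) ≈ 0.4373
m = L - C/2 = 0.41 - 0.41 = 0
Sector ⌊H'⌋ = 1 → (R',G',B') = (≈0.4373, 0.82, 0.0)
RGB = ((R'+m)×255, (G'+m)×255, (B'+m)×255) = (111.52, 209.1, 0.0)
Round half up → RGB(112, 209, 0)
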